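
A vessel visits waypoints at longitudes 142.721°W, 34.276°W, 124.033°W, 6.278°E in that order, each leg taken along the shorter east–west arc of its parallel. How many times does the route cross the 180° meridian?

0

Leg 1: -142.721° → -34.276°, shortest Δλ = 108.445° (east) — does not cross 180°.
Leg 2: -34.276° → -124.033°, shortest Δλ = -89.757° (west) — does not cross 180°.
Leg 3: -124.033° → +6.278°, shortest Δλ = 130.311° (east) — does not cross 180°.
Total crossings: 0.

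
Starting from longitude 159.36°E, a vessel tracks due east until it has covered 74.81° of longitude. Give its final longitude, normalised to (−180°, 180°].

125.83°W

Start at +159.36°; shift +74.81° → +234.17°.
+234.17° lies outside (−180°, 180°]; subtract 360° → -125.83°.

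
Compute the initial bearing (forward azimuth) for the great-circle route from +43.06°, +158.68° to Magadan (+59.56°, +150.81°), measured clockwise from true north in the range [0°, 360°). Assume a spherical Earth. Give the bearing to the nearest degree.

346°

Δλ = 150.81 − 158.68 = -7.87°.
θ = atan2( sin Δλ · cos φ₂ , cos φ₁ · sin φ₂ − sin φ₁ · cos φ₂ · cos Δλ )
  = atan2(-0.06937, 0.28727) = -13.576° → normalised to [0°, 360°): 346.424°.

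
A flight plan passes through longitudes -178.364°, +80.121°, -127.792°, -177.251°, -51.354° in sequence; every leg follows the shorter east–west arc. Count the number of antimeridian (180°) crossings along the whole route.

Leg 1: -178.364° → +80.121°, shortest Δλ = -101.515° (west) — crosses 180°.
Leg 2: +80.121° → -127.792°, shortest Δλ = 152.087° (east) — crosses 180°.
Leg 3: -127.792° → -177.251°, shortest Δλ = -49.459° (west) — does not cross 180°.
Leg 4: -177.251° → -51.354°, shortest Δλ = 125.897° (east) — does not cross 180°.
Total crossings: 2.

2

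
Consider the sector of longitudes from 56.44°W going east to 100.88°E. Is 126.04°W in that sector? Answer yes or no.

Band width going east from -56.44° to +100.88°: ((100.88 − -56.44) mod 360) = 157.32°.
Offset of -126.04° east of the west edge: ((-126.04 − -56.44) mod 360) = 290.40°.
290.40° > 157.32° ⇒ outside.

No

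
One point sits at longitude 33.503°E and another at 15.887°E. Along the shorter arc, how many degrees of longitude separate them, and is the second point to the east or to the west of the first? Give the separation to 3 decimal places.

17.616° west

Raw difference: 15.887 − 33.503 = -17.616°.
Normalise into (−180°, 180°]: -17.616° stays -17.616°.
Negative ⇒ the second point lies to the west; separation 17.616°.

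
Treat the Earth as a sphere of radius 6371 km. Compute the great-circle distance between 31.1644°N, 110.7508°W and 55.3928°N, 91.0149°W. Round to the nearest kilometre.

Δλ = -91.0149 − -110.7508 = 19.7359°.
Δφ = 55.3928 − 31.1644 = 24.2284°.
a = sin²(Δφ/2) + cos φ₁ · cos φ₂ · sin²(Δλ/2) = 0.058315.
c = 2·atan2(√a, √(1−a)) = 0.48779 rad → d = 6371·c ≈ 3107.73 km.

3108 km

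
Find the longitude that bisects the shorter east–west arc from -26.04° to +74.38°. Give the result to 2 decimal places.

Signed shortest Δλ from -26.04° to +74.38° is +100.42°.
Midpoint longitude = -26.04° + (+100.42°)/2 = -26.04° + 50.21° = +24.17°.

+24.17°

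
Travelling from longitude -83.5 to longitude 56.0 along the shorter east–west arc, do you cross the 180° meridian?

No

Signed shortest Δλ = ((56.0 − -83.5 + 180) mod 360) − 180 = 139.5°.
Going east by 139.5° from -83.5° reaches +56.0° without touching 180°.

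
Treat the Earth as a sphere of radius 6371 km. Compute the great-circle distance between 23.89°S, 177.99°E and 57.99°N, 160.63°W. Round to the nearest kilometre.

Δλ = -160.63 − 177.99 = -338.62°; wrapped into (−180°, 180°]: 21.38°.
Δφ = 57.99 − -23.89 = 81.88°.
a = sin²(Δφ/2) + cos φ₁ · cos φ₂ · sin²(Δλ/2) = 0.446053.
c = 2·atan2(√a, √(1−a)) = 1.46269 rad → d = 6371·c ≈ 9318.81 km.

9319 km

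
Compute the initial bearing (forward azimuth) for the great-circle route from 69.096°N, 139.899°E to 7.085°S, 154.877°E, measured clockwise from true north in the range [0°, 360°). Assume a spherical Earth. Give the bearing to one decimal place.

164.7°

Δλ = 154.877 − 139.899 = 14.978°.
θ = atan2( sin Δλ · cos φ₂ , cos φ₁ · sin φ₂ − sin φ₁ · cos φ₂ · cos Δλ )
  = atan2(0.25647, -0.93956) = 164.732° → normalised to [0°, 360°): 164.732°.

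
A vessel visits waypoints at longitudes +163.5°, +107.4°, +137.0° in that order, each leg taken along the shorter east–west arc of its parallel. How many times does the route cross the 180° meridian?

Leg 1: +163.5° → +107.4°, shortest Δλ = -56.1° (west) — does not cross 180°.
Leg 2: +107.4° → +137.0°, shortest Δλ = 29.6° (east) — does not cross 180°.
Total crossings: 0.

0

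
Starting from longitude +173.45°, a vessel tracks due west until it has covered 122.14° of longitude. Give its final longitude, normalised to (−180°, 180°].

+51.31°

Start at +173.45°; shift −122.14° → +51.31°.
+51.31° already lies in (−180°, 180°].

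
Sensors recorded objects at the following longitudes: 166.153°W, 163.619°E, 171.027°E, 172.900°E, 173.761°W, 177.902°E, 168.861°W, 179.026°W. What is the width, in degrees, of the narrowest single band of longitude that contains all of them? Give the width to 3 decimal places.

Sort the longitudes: -179.026°, -173.761°, -168.861°, -166.153°, +163.619°, +171.027°, +172.900°, +177.902°.
Eastward gaps between consecutive values (wrapping around): 5.265°, 4.900°, 2.708°, 329.772°, 7.408°, 1.873°, 5.002°, 3.072°.
Largest gap = 329.772° ⇒ minimal covering band is its complement: 360° − 329.772° = 30.228°.
Band runs from +163.619° eastward to -166.153°, crossing the antimeridian.

30.228°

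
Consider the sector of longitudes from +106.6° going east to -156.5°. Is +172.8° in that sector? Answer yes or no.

Band width going east from +106.6° to -156.5°: ((-156.5 − 106.6) mod 360) = 96.9°.
Offset of +172.8° east of the west edge: ((172.8 − 106.6) mod 360) = 66.2°.
66.2° ≤ 96.9° ⇒ inside.

Yes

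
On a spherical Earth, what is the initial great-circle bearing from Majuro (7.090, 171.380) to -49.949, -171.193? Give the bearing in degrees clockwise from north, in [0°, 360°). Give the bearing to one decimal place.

167.0°

Δλ = -171.193 − 171.380 = -342.573°; wrapped into (−180°, 180°]: 17.427°.
θ = atan2( sin Δλ · cos φ₂ , cos φ₁ · sin φ₂ − sin φ₁ · cos φ₂ · cos Δλ )
  = atan2(0.19271, -0.83540) = 167.010° → normalised to [0°, 360°): 167.010°.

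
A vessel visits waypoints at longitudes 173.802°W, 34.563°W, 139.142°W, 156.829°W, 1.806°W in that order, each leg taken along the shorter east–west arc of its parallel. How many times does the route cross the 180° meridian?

Leg 1: -173.802° → -34.563°, shortest Δλ = 139.239° (east) — does not cross 180°.
Leg 2: -34.563° → -139.142°, shortest Δλ = -104.579° (west) — does not cross 180°.
Leg 3: -139.142° → -156.829°, shortest Δλ = -17.687° (west) — does not cross 180°.
Leg 4: -156.829° → -1.806°, shortest Δλ = 155.023° (east) — does not cross 180°.
Total crossings: 0.

0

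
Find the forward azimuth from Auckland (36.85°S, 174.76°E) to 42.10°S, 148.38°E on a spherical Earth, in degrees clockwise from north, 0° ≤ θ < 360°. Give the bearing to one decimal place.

247.3°

Δλ = 148.38 − 174.76 = -26.38°.
θ = atan2( sin Δλ · cos φ₂ , cos φ₁ · sin φ₂ − sin φ₁ · cos φ₂ · cos Δλ )
  = atan2(-0.32968, -0.13784) = -112.690° → normalised to [0°, 360°): 247.310°.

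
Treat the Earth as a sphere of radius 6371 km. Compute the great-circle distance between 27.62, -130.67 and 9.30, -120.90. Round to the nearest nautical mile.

1231 nmi

Δλ = -120.90 − -130.67 = 9.77°.
Δφ = 9.30 − 27.62 = -18.32°.
a = sin²(Δφ/2) + cos φ₁ · cos φ₂ · sin²(Δλ/2) = 0.031683.
c = 2·atan2(√a, √(1−a)) = 0.35790 rad → d = 6371·c ≈ 2280.18 km ≈ 1231.20 nmi.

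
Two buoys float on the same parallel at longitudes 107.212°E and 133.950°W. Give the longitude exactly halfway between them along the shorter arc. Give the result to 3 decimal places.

Signed shortest Δλ from +107.212° to -133.950° is +118.838°.
Midpoint longitude = +107.212° + (+118.838°)/2 = +107.212° + 59.419° = +166.631°.
(The naïve average (+107.212 + -133.950)/2 = -13.369° is on the wrong side of the globe.)

166.631°E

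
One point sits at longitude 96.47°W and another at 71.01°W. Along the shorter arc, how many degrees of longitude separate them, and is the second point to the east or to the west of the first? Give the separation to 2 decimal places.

Raw difference: -71.01 − -96.47 = 25.46°.
Normalise into (−180°, 180°]: 25.46° stays 25.46°.
Positive ⇒ the second point lies to the east; separation 25.46°.

25.46° east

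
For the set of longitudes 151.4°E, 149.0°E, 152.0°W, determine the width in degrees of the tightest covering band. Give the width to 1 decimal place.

Sort the longitudes: -152.0°, +149.0°, +151.4°.
Eastward gaps between consecutive values (wrapping around): 301.0°, 2.4°, 56.6°.
Largest gap = 301.0° ⇒ minimal covering band is its complement: 360° − 301.0° = 59.0°.
Band runs from +149.0° eastward to -152.0°, crossing the antimeridian.

59.0°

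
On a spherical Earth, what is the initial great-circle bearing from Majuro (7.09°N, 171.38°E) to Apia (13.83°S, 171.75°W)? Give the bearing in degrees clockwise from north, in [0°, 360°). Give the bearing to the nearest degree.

141°

Δλ = -171.75 − 171.38 = -343.13°; wrapped into (−180°, 180°]: 16.87°.
θ = atan2( sin Δλ · cos φ₂ , cos φ₁ · sin φ₂ − sin φ₁ · cos φ₂ · cos Δλ )
  = atan2(0.28179, -0.35191) = 141.314° → normalised to [0°, 360°): 141.314°.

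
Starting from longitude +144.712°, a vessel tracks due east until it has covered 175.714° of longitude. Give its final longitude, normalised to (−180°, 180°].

Start at +144.712°; shift +175.714° → +320.426°.
+320.426° lies outside (−180°, 180°]; subtract 360° → -39.574°.

-39.574°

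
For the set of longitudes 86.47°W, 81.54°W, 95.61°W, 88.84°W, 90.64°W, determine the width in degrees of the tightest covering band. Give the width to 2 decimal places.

Sort the longitudes: -95.61°, -90.64°, -88.84°, -86.47°, -81.54°.
Eastward gaps between consecutive values (wrapping around): 4.97°, 1.80°, 2.37°, 4.93°, 345.93°.
Largest gap = 345.93° ⇒ minimal covering band is its complement: 360° − 345.93° = 14.07°.
Band runs from -95.61° eastward to -81.54°.

14.07°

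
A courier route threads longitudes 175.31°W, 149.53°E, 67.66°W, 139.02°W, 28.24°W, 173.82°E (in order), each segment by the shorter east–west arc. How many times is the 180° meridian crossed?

Leg 1: -175.31° → +149.53°, shortest Δλ = -35.16° (west) — crosses 180°.
Leg 2: +149.53° → -67.66°, shortest Δλ = 142.81° (east) — crosses 180°.
Leg 3: -67.66° → -139.02°, shortest Δλ = -71.36° (west) — does not cross 180°.
Leg 4: -139.02° → -28.24°, shortest Δλ = 110.78° (east) — does not cross 180°.
Leg 5: -28.24° → +173.82°, shortest Δλ = -157.94° (west) — crosses 180°.
Total crossings: 3.

3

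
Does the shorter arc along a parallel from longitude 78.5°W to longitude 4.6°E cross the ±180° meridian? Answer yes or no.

No

Signed shortest Δλ = ((4.6 − -78.5 + 180) mod 360) − 180 = 83.1°.
Going east by 83.1° from -78.5° reaches +4.6° without touching 180°.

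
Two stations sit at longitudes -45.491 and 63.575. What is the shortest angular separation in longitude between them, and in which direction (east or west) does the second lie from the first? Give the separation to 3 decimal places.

Raw difference: 63.575 − -45.491 = 109.066°.
Normalise into (−180°, 180°]: 109.066° stays 109.066°.
Positive ⇒ the second point lies to the east; separation 109.066°.

109.066° east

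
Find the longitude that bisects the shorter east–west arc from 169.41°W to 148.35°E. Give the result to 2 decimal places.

169.47°E

Signed shortest Δλ from -169.41° to +148.35° is -42.24°.
Midpoint longitude = -169.41° + (-42.24°)/2 = -169.41° − 21.12° = -190.53°.
Normalise into (−180°, 180°]: +169.47°.
(The naïve average (-169.41 + +148.35)/2 = -10.53° is on the wrong side of the globe.)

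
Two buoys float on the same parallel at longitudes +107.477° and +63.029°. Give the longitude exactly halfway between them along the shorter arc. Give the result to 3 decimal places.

+85.253°

Signed shortest Δλ from +107.477° to +63.029° is -44.448°.
Midpoint longitude = +107.477° + (-44.448°)/2 = +107.477° − 22.224° = +85.253°.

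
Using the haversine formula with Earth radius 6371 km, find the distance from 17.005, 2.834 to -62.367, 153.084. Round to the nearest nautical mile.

7811 nmi

Δλ = 153.084 − 2.834 = 150.250°.
Δφ = -62.367 − 17.005 = -79.372°.
a = sin²(Δφ/2) + cos φ₁ · cos φ₂ · sin²(Δλ/2) = 0.822084.
c = 2·atan2(√a, √(1−a)) = 2.27073 rad → d = 6371·c ≈ 14466.83 km ≈ 7811.46 nmi.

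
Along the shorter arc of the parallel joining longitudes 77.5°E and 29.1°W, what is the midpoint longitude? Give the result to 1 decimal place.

Signed shortest Δλ from +77.5° to -29.1° is -106.6°.
Midpoint longitude = +77.5° + (-106.6°)/2 = +77.5° − 53.3° = +24.2°.

24.2°E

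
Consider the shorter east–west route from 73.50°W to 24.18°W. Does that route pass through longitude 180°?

No

Signed shortest Δλ = ((-24.18 − -73.50 + 180) mod 360) − 180 = 49.32°.
Going east by 49.32° from -73.50° reaches -24.18° without touching 180°.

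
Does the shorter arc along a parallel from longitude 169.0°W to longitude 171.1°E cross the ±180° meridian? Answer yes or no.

Naïve |171.1 − -169.0| = 340.1° > 180°, so the shorter arc goes the other way round — across 180°.
Signed shortest Δλ = ((171.1 − -169.0 + 180) mod 360) − 180 = -19.9°.
Going west by 19.9° from -169.0° passes through 180° before reaching +171.1°.

Yes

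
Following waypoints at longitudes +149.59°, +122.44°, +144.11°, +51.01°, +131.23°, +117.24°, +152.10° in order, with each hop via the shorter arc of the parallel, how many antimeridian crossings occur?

0

Leg 1: +149.59° → +122.44°, shortest Δλ = -27.15° (west) — does not cross 180°.
Leg 2: +122.44° → +144.11°, shortest Δλ = 21.67° (east) — does not cross 180°.
Leg 3: +144.11° → +51.01°, shortest Δλ = -93.1° (west) — does not cross 180°.
Leg 4: +51.01° → +131.23°, shortest Δλ = 80.22° (east) — does not cross 180°.
Leg 5: +131.23° → +117.24°, shortest Δλ = -13.99° (west) — does not cross 180°.
Leg 6: +117.24° → +152.10°, shortest Δλ = 34.86° (east) — does not cross 180°.
Total crossings: 0.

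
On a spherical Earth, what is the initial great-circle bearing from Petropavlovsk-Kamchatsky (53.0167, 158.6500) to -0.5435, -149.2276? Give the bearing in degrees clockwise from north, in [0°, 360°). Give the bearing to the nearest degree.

122°

Δλ = -149.2276 − 158.6500 = -307.8776°; wrapped into (−180°, 180°]: 52.1224°.
θ = atan2( sin Δλ · cos φ₂ , cos φ₁ · sin φ₂ − sin φ₁ · cos φ₂ · cos Δλ )
  = atan2(0.78929, -0.49614) = 122.153° → normalised to [0°, 360°): 122.153°.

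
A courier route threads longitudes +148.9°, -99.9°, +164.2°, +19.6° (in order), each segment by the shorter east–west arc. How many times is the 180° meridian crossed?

Leg 1: +148.9° → -99.9°, shortest Δλ = 111.2° (east) — crosses 180°.
Leg 2: -99.9° → +164.2°, shortest Δλ = -95.9° (west) — crosses 180°.
Leg 3: +164.2° → +19.6°, shortest Δλ = -144.6° (west) — does not cross 180°.
Total crossings: 2.

2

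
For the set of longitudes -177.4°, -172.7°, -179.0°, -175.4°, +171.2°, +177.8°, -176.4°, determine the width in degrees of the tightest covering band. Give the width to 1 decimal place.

Sort the longitudes: -179.0°, -177.4°, -176.4°, -175.4°, -172.7°, +171.2°, +177.8°.
Eastward gaps between consecutive values (wrapping around): 1.6°, 1.0°, 1.0°, 2.7°, 343.9°, 6.6°, 3.2°.
Largest gap = 343.9° ⇒ minimal covering band is its complement: 360° − 343.9° = 16.1°.
Band runs from +171.2° eastward to -172.7°, crossing the antimeridian.

16.1°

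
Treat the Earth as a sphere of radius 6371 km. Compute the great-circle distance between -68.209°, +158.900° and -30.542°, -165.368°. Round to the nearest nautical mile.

Δλ = -165.368 − 158.900 = -324.268°; wrapped into (−180°, 180°]: 35.732°.
Δφ = -30.542 − -68.209 = 37.667°.
a = sin²(Δφ/2) + cos φ₁ · cos φ₂ · sin²(Δλ/2) = 0.134304.
c = 2·atan2(√a, √(1−a)) = 0.75044 rad → d = 6371·c ≈ 4781.03 km ≈ 2581.55 nmi.

2582 nmi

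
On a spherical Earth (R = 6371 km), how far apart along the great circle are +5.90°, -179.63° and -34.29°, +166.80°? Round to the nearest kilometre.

Δλ = 166.80 − -179.63 = 346.43°; wrapped into (−180°, 180°]: -13.57°.
Δφ = -34.29 − 5.90 = -40.19°.
a = sin²(Δφ/2) + cos φ₁ · cos φ₂ · sin²(Δλ/2) = 0.129517.
c = 2·atan2(√a, √(1−a)) = 0.73629 rad → d = 6371·c ≈ 4690.89 km.

4691 km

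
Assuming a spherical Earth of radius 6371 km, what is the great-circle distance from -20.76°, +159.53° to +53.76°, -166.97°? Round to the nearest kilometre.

8886 km

Δλ = -166.97 − 159.53 = -326.50°; wrapped into (−180°, 180°]: 33.50°.
Δφ = 53.76 − -20.76 = 74.52°.
a = sin²(Δφ/2) + cos φ₁ · cos φ₂ · sin²(Δλ/2) = 0.412462.
c = 2·atan2(√a, √(1−a)) = 1.39481 rad → d = 6371·c ≈ 8886.35 km.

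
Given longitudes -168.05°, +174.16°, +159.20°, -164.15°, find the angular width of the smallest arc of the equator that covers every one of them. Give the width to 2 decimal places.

Sort the longitudes: -168.05°, -164.15°, +159.20°, +174.16°.
Eastward gaps between consecutive values (wrapping around): 3.90°, 323.35°, 14.96°, 17.79°.
Largest gap = 323.35° ⇒ minimal covering band is its complement: 360° − 323.35° = 36.65°.
Band runs from +159.20° eastward to -164.15°, crossing the antimeridian.

36.65°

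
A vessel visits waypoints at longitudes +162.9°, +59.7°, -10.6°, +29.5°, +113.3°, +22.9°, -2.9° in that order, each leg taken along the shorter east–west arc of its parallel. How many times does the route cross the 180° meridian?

0

Leg 1: +162.9° → +59.7°, shortest Δλ = -103.2° (west) — does not cross 180°.
Leg 2: +59.7° → -10.6°, shortest Δλ = -70.3° (west) — does not cross 180°.
Leg 3: -10.6° → +29.5°, shortest Δλ = 40.1° (east) — does not cross 180°.
Leg 4: +29.5° → +113.3°, shortest Δλ = 83.8° (east) — does not cross 180°.
Leg 5: +113.3° → +22.9°, shortest Δλ = -90.4° (west) — does not cross 180°.
Leg 6: +22.9° → -2.9°, shortest Δλ = -25.8° (west) — does not cross 180°.
Total crossings: 0.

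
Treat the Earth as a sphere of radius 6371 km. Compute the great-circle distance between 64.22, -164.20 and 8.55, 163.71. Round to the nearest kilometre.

6685 km

Δλ = 163.71 − -164.20 = 327.91°; wrapped into (−180°, 180°]: -32.09°.
Δφ = 8.55 − 64.22 = -55.67°.
a = sin²(Δφ/2) + cos φ₁ · cos φ₂ · sin²(Δλ/2) = 0.250876.
c = 2·atan2(√a, √(1−a)) = 1.04922 rad → d = 6371·c ≈ 6684.58 km.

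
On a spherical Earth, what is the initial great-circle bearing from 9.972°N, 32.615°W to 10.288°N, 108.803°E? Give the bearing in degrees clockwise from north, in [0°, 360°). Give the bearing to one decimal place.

63.3°

Δλ = 108.803 − -32.615 = 141.418°.
θ = atan2( sin Δλ · cos φ₂ , cos φ₁ · sin φ₂ − sin φ₁ · cos φ₂ · cos Δλ )
  = atan2(0.61361, 0.30909) = 63.264° → normalised to [0°, 360°): 63.264°.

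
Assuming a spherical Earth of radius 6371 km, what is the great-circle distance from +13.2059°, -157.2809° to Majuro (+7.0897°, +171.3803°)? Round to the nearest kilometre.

Δλ = 171.3803 − -157.2809 = 328.6612°; wrapped into (−180°, 180°]: -31.3388°.
Δφ = 7.0897 − 13.2059 = -6.1162°.
a = sin²(Δφ/2) + cos φ₁ · cos φ₂ · sin²(Δλ/2) = 0.073321.
c = 2·atan2(√a, √(1−a)) = 0.54840 rad → d = 6371·c ≈ 3493.87 km.

3494 km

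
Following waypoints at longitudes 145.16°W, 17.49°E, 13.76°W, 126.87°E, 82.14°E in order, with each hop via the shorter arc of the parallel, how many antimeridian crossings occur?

Leg 1: -145.16° → +17.49°, shortest Δλ = 162.65° (east) — does not cross 180°.
Leg 2: +17.49° → -13.76°, shortest Δλ = -31.25° (west) — does not cross 180°.
Leg 3: -13.76° → +126.87°, shortest Δλ = 140.63° (east) — does not cross 180°.
Leg 4: +126.87° → +82.14°, shortest Δλ = -44.73° (west) — does not cross 180°.
Total crossings: 0.

0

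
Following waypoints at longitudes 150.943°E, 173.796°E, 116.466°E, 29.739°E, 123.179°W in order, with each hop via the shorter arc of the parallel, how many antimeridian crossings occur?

Leg 1: +150.943° → +173.796°, shortest Δλ = 22.853° (east) — does not cross 180°.
Leg 2: +173.796° → +116.466°, shortest Δλ = -57.33° (west) — does not cross 180°.
Leg 3: +116.466° → +29.739°, shortest Δλ = -86.727° (west) — does not cross 180°.
Leg 4: +29.739° → -123.179°, shortest Δλ = -152.918° (west) — does not cross 180°.
Total crossings: 0.

0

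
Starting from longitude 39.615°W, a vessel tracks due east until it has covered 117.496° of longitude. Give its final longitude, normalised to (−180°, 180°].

Start at -39.615°; shift +117.496° → +77.881°.
+77.881° already lies in (−180°, 180°].

77.881°E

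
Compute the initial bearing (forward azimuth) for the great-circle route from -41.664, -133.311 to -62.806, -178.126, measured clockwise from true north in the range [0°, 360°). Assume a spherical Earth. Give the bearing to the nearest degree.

Δλ = -178.126 − -133.311 = -44.815°.
θ = atan2( sin Δλ · cos φ₂ , cos φ₁ · sin φ₂ − sin φ₁ · cos φ₂ · cos Δλ )
  = atan2(-0.32211, -0.44897) = -144.343° → normalised to [0°, 360°): 215.657°.

216°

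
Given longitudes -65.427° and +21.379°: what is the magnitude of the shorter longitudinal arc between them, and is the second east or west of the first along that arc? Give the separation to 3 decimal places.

86.806° east

Raw difference: 21.379 − -65.427 = 86.806°.
Normalise into (−180°, 180°]: 86.806° stays 86.806°.
Positive ⇒ the second point lies to the east; separation 86.806°.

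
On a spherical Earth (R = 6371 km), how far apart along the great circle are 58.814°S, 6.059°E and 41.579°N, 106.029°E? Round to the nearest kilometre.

Δλ = 106.029 − 6.059 = 99.970°.
Δφ = 41.579 − -58.814 = 100.393°.
a = sin²(Δφ/2) + cos φ₁ · cos φ₂ · sin²(Δλ/2) = 0.817406.
c = 2·atan2(√a, √(1−a)) = 2.25856 rad → d = 6371·c ≈ 14389.29 km.

14389 km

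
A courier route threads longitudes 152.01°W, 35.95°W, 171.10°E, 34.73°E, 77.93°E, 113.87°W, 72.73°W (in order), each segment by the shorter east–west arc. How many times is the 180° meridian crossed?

Leg 1: -152.01° → -35.95°, shortest Δλ = 116.06° (east) — does not cross 180°.
Leg 2: -35.95° → +171.10°, shortest Δλ = -152.95° (west) — crosses 180°.
Leg 3: +171.10° → +34.73°, shortest Δλ = -136.37° (west) — does not cross 180°.
Leg 4: +34.73° → +77.93°, shortest Δλ = 43.2° (east) — does not cross 180°.
Leg 5: +77.93° → -113.87°, shortest Δλ = 168.2° (east) — crosses 180°.
Leg 6: -113.87° → -72.73°, shortest Δλ = 41.14° (east) — does not cross 180°.
Total crossings: 2.

2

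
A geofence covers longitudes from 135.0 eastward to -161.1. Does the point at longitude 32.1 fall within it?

Band width going east from +135.0° to -161.1°: ((-161.1 − 135.0) mod 360) = 63.9°.
Offset of +32.1° east of the west edge: ((32.1 − 135.0) mod 360) = 257.1°.
257.1° > 63.9° ⇒ outside.

No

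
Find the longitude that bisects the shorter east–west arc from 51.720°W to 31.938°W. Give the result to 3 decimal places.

41.829°W

Signed shortest Δλ from -51.720° to -31.938° is +19.782°.
Midpoint longitude = -51.720° + (+19.782°)/2 = -51.720° + 9.891° = -41.829°.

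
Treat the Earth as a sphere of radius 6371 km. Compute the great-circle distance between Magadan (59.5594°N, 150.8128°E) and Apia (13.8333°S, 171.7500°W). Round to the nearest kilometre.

Δλ = -171.7500 − 150.8128 = -322.5628°; wrapped into (−180°, 180°]: 37.4372°.
Δφ = -13.8333 − 59.5594 = -73.3927°.
a = sin²(Δφ/2) + cos φ₁ · cos φ₂ · sin²(Δλ/2) = 0.407761.
c = 2·atan2(√a, √(1−a)) = 1.38525 rad → d = 6371·c ≈ 8825.46 km.

8825 km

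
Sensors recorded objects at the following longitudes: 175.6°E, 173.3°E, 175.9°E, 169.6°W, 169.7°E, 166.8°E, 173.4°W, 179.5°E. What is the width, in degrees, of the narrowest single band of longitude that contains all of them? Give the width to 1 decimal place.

23.6°

Sort the longitudes: -173.4°, -169.6°, +166.8°, +169.7°, +173.3°, +175.6°, +175.9°, +179.5°.
Eastward gaps between consecutive values (wrapping around): 3.8°, 336.4°, 2.9°, 3.6°, 2.3°, 0.3°, 3.6°, 7.1°.
Largest gap = 336.4° ⇒ minimal covering band is its complement: 360° − 336.4° = 23.6°.
Band runs from +166.8° eastward to -169.6°, crossing the antimeridian.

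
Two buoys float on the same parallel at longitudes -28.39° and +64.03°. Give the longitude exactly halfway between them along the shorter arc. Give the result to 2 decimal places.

Signed shortest Δλ from -28.39° to +64.03° is +92.42°.
Midpoint longitude = -28.39° + (+92.42°)/2 = -28.39° + 46.21° = +17.82°.

+17.82°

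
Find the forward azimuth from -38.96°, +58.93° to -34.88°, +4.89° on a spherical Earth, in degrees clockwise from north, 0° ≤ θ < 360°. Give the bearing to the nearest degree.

Δλ = 4.89 − 58.93 = -54.04°.
θ = atan2( sin Δλ · cos φ₂ , cos φ₁ · sin φ₂ − sin φ₁ · cos φ₂ · cos Δλ )
  = atan2(-0.66401, -0.14177) = -102.052° → normalised to [0°, 360°): 257.948°.

258°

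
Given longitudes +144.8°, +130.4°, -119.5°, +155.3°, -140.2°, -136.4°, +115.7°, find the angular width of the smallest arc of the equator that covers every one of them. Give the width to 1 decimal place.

Sort the longitudes: -140.2°, -136.4°, -119.5°, +115.7°, +130.4°, +144.8°, +155.3°.
Eastward gaps between consecutive values (wrapping around): 3.8°, 16.9°, 235.2°, 14.7°, 14.4°, 10.5°, 64.5°.
Largest gap = 235.2° ⇒ minimal covering band is its complement: 360° − 235.2° = 124.8°.
Band runs from +115.7° eastward to -119.5°, crossing the antimeridian.

124.8°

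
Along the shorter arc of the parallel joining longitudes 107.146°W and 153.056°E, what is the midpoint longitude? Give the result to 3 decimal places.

157.045°W

Signed shortest Δλ from -107.146° to +153.056° is -99.798°.
Midpoint longitude = -107.146° + (-99.798°)/2 = -107.146° − 49.899° = -157.045°.
(The naïve average (-107.146 + +153.056)/2 = 22.955° is on the wrong side of the globe.)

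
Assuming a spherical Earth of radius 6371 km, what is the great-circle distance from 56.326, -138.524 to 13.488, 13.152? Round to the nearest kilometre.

11819 km

Δλ = 13.152 − -138.524 = 151.676°.
Δφ = 13.488 − 56.326 = -42.838°.
a = sin²(Δφ/2) + cos φ₁ · cos φ₂ · sin²(Δλ/2) = 0.640259.
c = 2·atan2(√a, √(1−a)) = 1.85513 rad → d = 6371·c ≈ 11819.04 km.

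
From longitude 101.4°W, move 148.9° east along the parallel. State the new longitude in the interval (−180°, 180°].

47.5°E

Start at -101.4°; shift +148.9° → +47.5°.
+47.5° already lies in (−180°, 180°].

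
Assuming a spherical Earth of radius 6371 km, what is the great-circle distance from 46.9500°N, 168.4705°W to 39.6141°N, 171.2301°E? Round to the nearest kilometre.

1827 km

Δλ = 171.2301 − -168.4705 = 339.7006°; wrapped into (−180°, 180°]: -20.2994°.
Δφ = 39.6141 − 46.9500 = -7.3359°.
a = sin²(Δφ/2) + cos φ₁ · cos φ₂ · sin²(Δλ/2) = 0.020423.
c = 2·atan2(√a, √(1−a)) = 0.28680 rad → d = 6371·c ≈ 1827.20 km.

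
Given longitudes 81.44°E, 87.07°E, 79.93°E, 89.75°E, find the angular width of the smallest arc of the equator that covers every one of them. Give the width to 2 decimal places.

9.82°

Sort the longitudes: +79.93°, +81.44°, +87.07°, +89.75°.
Eastward gaps between consecutive values (wrapping around): 1.51°, 5.63°, 2.68°, 350.18°.
Largest gap = 350.18° ⇒ minimal covering band is its complement: 360° − 350.18° = 9.82°.
Band runs from +79.93° eastward to +89.75°.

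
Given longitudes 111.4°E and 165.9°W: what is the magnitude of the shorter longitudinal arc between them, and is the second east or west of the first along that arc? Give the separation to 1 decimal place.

Raw difference: -165.9 − 111.4 = -277.3°.
Normalise into (−180°, 180°]: -277.3° + 360° = 82.7°.
Positive ⇒ the second point lies to the east; separation 82.7°.

82.7° east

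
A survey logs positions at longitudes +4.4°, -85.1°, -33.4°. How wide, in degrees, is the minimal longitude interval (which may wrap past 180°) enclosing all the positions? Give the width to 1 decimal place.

89.5°

Sort the longitudes: -85.1°, -33.4°, +4.4°.
Eastward gaps between consecutive values (wrapping around): 51.7°, 37.8°, 270.5°.
Largest gap = 270.5° ⇒ minimal covering band is its complement: 360° − 270.5° = 89.5°.
Band runs from -85.1° eastward to +4.4°.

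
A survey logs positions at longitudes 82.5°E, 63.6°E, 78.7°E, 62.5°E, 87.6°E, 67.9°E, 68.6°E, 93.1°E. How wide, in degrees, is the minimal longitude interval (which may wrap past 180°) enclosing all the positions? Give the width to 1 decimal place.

Sort the longitudes: +62.5°, +63.6°, +67.9°, +68.6°, +78.7°, +82.5°, +87.6°, +93.1°.
Eastward gaps between consecutive values (wrapping around): 1.1°, 4.3°, 0.7°, 10.1°, 3.8°, 5.1°, 5.5°, 329.4°.
Largest gap = 329.4° ⇒ minimal covering band is its complement: 360° − 329.4° = 30.6°.
Band runs from +62.5° eastward to +93.1°.

30.6°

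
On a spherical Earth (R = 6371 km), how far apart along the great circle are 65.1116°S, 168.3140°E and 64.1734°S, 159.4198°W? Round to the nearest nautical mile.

Δλ = -159.4198 − 168.3140 = -327.7338°; wrapped into (−180°, 180°]: 32.2662°.
Δφ = -64.1734 − -65.1116 = 0.9382°.
a = sin²(Δφ/2) + cos φ₁ · cos φ₂ · sin²(Δλ/2) = 0.014223.
c = 2·atan2(√a, √(1−a)) = 0.23909 rad → d = 6371·c ≈ 1523.25 km ≈ 822.49 nmi.

822 nmi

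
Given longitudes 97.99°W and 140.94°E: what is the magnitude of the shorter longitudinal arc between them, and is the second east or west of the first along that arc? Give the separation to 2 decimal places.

121.07° west

Raw difference: 140.94 − -97.99 = 238.93°.
Normalise into (−180°, 180°]: 238.93° − 360° = -121.07°.
Negative ⇒ the second point lies to the west; separation 121.07°.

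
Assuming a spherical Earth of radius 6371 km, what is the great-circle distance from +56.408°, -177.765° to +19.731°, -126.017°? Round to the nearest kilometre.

Δλ = -126.017 − -177.765 = 51.748°.
Δφ = 19.731 − 56.408 = -36.677°.
a = sin²(Δφ/2) + cos φ₁ · cos φ₂ · sin²(Δλ/2) = 0.198171.
c = 2·atan2(√a, √(1−a)) = 0.92272 rad → d = 6371·c ≈ 5878.62 km.

5879 km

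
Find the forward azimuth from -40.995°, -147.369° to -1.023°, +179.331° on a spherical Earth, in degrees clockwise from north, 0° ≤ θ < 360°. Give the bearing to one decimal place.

Δλ = 179.331 − -147.369 = 326.700°; wrapped into (−180°, 180°]: -33.300°.
θ = atan2( sin Δλ · cos φ₂ , cos φ₁ · sin φ₂ − sin φ₁ · cos φ₂ · cos Δλ )
  = atan2(-0.54894, 0.53472) = -45.752° → normalised to [0°, 360°): 314.248°.

314.2°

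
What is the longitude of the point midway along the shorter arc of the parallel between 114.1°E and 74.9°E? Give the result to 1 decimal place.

Signed shortest Δλ from +114.1° to +74.9° is -39.2°.
Midpoint longitude = +114.1° + (-39.2°)/2 = +114.1° − 19.6° = +94.5°.

94.5°E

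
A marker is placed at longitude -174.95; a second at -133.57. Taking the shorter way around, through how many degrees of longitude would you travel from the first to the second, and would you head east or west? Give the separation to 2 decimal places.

41.38° east

Raw difference: -133.57 − -174.95 = 41.38°.
Normalise into (−180°, 180°]: 41.38° stays 41.38°.
Positive ⇒ the second point lies to the east; separation 41.38°.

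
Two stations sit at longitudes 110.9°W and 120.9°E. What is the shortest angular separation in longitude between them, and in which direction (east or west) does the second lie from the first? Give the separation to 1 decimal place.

128.2° west

Raw difference: 120.9 − -110.9 = 231.8°.
Normalise into (−180°, 180°]: 231.8° − 360° = -128.2°.
Negative ⇒ the second point lies to the west; separation 128.2°.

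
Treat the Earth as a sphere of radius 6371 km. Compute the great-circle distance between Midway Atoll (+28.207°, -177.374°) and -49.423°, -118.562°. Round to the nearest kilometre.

10404 km

Δλ = -118.562 − -177.374 = 58.812°.
Δφ = -49.423 − 28.207 = -77.630°.
a = sin²(Δφ/2) + cos φ₁ · cos φ₂ · sin²(Δλ/2) = 0.531078.
c = 2·atan2(√a, √(1−a)) = 1.63299 rad → d = 6371·c ≈ 10403.80 km.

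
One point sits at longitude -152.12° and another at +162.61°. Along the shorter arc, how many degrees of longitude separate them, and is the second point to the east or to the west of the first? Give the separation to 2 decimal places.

Raw difference: 162.61 − -152.12 = 314.73°.
Normalise into (−180°, 180°]: 314.73° − 360° = -45.27°.
Negative ⇒ the second point lies to the west; separation 45.27°.

45.27° west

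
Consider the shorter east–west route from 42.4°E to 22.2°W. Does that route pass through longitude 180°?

Signed shortest Δλ = ((-22.2 − 42.4 + 180) mod 360) − 180 = -64.6°.
Going west by 64.6° from +42.4° reaches -22.2° without touching 180°.

No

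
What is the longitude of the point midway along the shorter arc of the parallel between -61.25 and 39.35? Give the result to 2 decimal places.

Signed shortest Δλ from -61.25° to +39.35° is +100.60°.
Midpoint longitude = -61.25° + (+100.60°)/2 = -61.25° + 50.30° = -10.95°.

-10.95°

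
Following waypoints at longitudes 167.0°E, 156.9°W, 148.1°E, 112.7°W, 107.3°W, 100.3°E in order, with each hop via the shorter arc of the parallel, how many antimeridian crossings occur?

4

Leg 1: +167.0° → -156.9°, shortest Δλ = 36.1° (east) — crosses 180°.
Leg 2: -156.9° → +148.1°, shortest Δλ = -55.0° (west) — crosses 180°.
Leg 3: +148.1° → -112.7°, shortest Δλ = 99.2° (east) — crosses 180°.
Leg 4: -112.7° → -107.3°, shortest Δλ = 5.4° (east) — does not cross 180°.
Leg 5: -107.3° → +100.3°, shortest Δλ = -152.4° (west) — crosses 180°.
Total crossings: 4.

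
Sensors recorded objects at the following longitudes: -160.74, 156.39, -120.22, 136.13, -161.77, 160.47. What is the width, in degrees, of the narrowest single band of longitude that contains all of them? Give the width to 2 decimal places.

Sort the longitudes: -161.77°, -160.74°, -120.22°, +136.13°, +156.39°, +160.47°.
Eastward gaps between consecutive values (wrapping around): 1.03°, 40.52°, 256.35°, 20.26°, 4.08°, 37.76°.
Largest gap = 256.35° ⇒ minimal covering band is its complement: 360° − 256.35° = 103.65°.
Band runs from +136.13° eastward to -120.22°, crossing the antimeridian.

103.65°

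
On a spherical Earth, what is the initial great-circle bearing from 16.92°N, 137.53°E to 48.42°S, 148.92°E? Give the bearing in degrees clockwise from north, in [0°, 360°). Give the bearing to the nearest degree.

172°

Δλ = 148.92 − 137.53 = 11.39°.
θ = atan2( sin Δλ · cos φ₂ , cos φ₁ · sin φ₂ − sin φ₁ · cos φ₂ · cos Δλ )
  = atan2(0.13106, -0.90500) = 171.760° → normalised to [0°, 360°): 171.760°.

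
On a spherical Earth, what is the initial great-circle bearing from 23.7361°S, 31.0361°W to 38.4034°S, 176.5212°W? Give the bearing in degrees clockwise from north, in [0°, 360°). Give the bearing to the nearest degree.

Δλ = -176.5212 − -31.0361 = -145.4851°.
θ = atan2( sin Δλ · cos φ₂ , cos φ₁ · sin φ₂ − sin φ₁ · cos φ₂ · cos Δλ )
  = atan2(-0.44404, -0.82856) = -151.813° → normalised to [0°, 360°): 208.187°.

208°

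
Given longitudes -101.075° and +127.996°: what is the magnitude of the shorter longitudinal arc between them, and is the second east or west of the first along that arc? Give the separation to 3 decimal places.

130.929° west

Raw difference: 127.996 − -101.075 = 229.071°.
Normalise into (−180°, 180°]: 229.071° − 360° = -130.929°.
Negative ⇒ the second point lies to the west; separation 130.929°.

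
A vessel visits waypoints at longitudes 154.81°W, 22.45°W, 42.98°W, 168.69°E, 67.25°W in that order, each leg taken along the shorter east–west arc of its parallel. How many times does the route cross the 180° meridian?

2

Leg 1: -154.81° → -22.45°, shortest Δλ = 132.36° (east) — does not cross 180°.
Leg 2: -22.45° → -42.98°, shortest Δλ = -20.53° (west) — does not cross 180°.
Leg 3: -42.98° → +168.69°, shortest Δλ = -148.33° (west) — crosses 180°.
Leg 4: +168.69° → -67.25°, shortest Δλ = 124.06° (east) — crosses 180°.
Total crossings: 2.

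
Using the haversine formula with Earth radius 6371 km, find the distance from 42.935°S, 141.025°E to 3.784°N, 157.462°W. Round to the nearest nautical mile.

4343 nmi

Δλ = -157.462 − 141.025 = -298.487°; wrapped into (−180°, 180°]: 61.513°.
Δφ = 3.784 − -42.935 = 46.719°.
a = sin²(Δφ/2) + cos φ₁ · cos φ₂ · sin²(Δλ/2) = 0.348260.
c = 2·atan2(√a, √(1−a)) = 1.26245 rad → d = 6371·c ≈ 8043.09 km ≈ 4342.92 nmi.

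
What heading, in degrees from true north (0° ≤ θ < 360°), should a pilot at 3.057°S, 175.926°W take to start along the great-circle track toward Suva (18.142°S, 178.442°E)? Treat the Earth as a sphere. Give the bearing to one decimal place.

Δλ = 178.442 − -175.926 = 354.368°; wrapped into (−180°, 180°]: -5.632°.
θ = atan2( sin Δλ · cos φ₂ , cos φ₁ · sin φ₂ − sin φ₁ · cos φ₂ · cos Δλ )
  = atan2(-0.09326, -0.26050) = -160.302° → normalised to [0°, 360°): 199.698°.

199.7°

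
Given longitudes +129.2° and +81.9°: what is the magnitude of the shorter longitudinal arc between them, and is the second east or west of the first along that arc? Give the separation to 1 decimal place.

Raw difference: 81.9 − 129.2 = -47.3°.
Normalise into (−180°, 180°]: -47.3° stays -47.3°.
Negative ⇒ the second point lies to the west; separation 47.3°.

47.3° west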